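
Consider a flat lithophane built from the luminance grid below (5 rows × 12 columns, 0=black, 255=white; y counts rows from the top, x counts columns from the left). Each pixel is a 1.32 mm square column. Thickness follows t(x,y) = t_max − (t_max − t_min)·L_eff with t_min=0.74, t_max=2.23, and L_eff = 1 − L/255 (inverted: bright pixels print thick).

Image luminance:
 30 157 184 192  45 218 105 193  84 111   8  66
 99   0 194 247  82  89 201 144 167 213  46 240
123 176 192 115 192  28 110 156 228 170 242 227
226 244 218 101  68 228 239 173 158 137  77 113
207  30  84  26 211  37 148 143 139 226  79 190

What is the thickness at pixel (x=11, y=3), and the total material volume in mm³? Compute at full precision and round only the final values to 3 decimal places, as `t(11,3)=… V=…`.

span = t_max - t_min = 2.23 - 0.74 = 1.490
L(11,3) = 113, L_eff = 1 - 113/255 = 0.556863 (inverted)
t(11,3) = 2.23 - 1.490·0.556863 = 1.400
Σt over all 5·12 pixels = 602506/6375 ≈ 94.5107451
V = pitch²·Σt = 1.32²·602506/6375 = 164.676

t(11,3)=1.400 V=164.676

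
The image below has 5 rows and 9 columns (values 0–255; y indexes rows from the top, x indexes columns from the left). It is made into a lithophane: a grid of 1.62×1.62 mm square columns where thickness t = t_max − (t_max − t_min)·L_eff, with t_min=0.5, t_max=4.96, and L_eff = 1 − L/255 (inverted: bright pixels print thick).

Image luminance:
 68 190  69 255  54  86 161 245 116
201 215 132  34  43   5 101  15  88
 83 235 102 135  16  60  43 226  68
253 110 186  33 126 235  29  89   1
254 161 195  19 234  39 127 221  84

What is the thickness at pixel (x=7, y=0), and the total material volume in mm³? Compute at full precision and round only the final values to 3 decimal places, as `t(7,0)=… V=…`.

span = t_max - t_min = 4.96 - 0.5 = 4.460
L(7,0) = 245, L_eff = 1 - 245/255 = 0.039216 (inverted)
t(7,0) = 4.96 - 4.460·0.039216 = 4.785
Σt over all 5·9 pixels = 500147/4250 ≈ 117.6816471
V = pitch²·Σt = 1.62²·500147/4250 = 308.844

t(7,0)=4.785 V=308.844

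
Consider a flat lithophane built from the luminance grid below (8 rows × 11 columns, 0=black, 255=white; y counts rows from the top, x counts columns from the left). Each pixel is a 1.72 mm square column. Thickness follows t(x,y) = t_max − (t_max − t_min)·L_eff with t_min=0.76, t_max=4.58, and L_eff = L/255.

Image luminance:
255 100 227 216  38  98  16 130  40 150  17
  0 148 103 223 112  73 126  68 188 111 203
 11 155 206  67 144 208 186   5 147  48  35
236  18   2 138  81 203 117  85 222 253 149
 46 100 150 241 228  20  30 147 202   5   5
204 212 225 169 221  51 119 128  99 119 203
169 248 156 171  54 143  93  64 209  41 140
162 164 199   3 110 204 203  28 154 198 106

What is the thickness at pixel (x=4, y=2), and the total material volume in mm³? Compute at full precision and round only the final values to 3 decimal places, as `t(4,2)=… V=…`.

t(4,2)=2.423 V=691.516

span = t_max - t_min = 4.58 - 0.76 = 3.820
L(4,2) = 144, L_eff = 144/255 = 0.564706
t(4,2) = 4.58 - 3.820·0.564706 = 2.423
Σt over all 8·11 pixels = 993423/4250 ≈ 233.7465882
V = pitch²·Σt = 1.72²·993423/4250 = 691.516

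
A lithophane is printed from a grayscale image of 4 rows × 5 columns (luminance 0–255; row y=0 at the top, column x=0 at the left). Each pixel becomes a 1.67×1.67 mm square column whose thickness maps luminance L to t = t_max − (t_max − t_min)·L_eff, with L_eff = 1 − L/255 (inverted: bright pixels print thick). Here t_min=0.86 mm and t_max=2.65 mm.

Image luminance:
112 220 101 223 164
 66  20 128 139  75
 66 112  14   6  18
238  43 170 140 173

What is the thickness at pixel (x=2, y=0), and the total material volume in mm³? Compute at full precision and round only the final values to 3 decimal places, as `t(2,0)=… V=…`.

t(2,0)=1.569 V=91.587

span = t_max - t_min = 2.65 - 0.86 = 1.790
L(2,0) = 101, L_eff = 1 - 101/255 = 0.603922 (inverted)
t(2,0) = 2.65 - 1.790·0.603922 = 1.569
Σt over all 4·5 pixels = 209353/6375 ≈ 32.8396863
V = pitch²·Σt = 1.67²·209353/6375 = 91.587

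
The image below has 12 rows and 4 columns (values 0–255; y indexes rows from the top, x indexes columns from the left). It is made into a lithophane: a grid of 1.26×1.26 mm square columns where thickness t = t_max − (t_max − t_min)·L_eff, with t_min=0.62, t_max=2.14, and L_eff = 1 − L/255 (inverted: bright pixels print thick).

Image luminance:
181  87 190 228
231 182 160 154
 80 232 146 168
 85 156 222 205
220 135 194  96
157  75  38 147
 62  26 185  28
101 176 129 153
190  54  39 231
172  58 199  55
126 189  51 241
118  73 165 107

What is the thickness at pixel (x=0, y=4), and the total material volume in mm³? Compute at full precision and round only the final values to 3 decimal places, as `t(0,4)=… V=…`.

span = t_max - t_min = 2.14 - 0.62 = 1.520
L(0,4) = 220, L_eff = 1 - 220/255 = 0.137255 (inverted)
t(0,4) = 2.14 - 1.520·0.137255 = 1.931
Σt over all 12·4 pixels = 444206/6375 ≈ 69.6793725
V = pitch²·Σt = 1.26²·444206/6375 = 110.623

t(0,4)=1.931 V=110.623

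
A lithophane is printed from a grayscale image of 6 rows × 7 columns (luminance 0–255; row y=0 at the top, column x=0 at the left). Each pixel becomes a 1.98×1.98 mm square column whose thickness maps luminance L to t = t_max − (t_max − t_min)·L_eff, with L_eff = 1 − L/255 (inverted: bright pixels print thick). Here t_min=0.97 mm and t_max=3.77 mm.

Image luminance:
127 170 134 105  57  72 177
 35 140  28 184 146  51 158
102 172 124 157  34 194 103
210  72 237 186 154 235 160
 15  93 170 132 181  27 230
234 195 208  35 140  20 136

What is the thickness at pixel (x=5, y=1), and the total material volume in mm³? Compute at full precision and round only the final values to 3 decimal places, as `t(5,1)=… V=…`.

span = t_max - t_min = 3.77 - 0.97 = 2.800
L(5,1) = 51, L_eff = 1 - 51/255 = 0.800000 (inverted)
t(5,1) = 3.77 - 2.800·0.800000 = 1.530
Σt over all 6·7 pixels = 259007/2550 ≈ 101.5713725
V = pitch²·Σt = 1.98²·259007/2550 = 398.200

t(5,1)=1.530 V=398.200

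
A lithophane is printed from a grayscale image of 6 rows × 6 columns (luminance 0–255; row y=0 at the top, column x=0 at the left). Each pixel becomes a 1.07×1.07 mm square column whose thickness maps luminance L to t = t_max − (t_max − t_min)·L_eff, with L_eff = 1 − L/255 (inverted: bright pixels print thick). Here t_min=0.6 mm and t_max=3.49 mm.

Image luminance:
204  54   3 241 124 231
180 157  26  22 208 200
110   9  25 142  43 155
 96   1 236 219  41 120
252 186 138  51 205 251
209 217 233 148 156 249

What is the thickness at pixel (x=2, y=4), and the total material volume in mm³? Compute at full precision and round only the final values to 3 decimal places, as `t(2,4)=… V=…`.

t(2,4)=2.164 V=91.450

span = t_max - t_min = 3.49 - 0.6 = 2.890
L(2,4) = 138, L_eff = 1 - 138/255 = 0.458824 (inverted)
t(2,4) = 3.49 - 2.890·0.458824 = 2.164
Σt over all 6·6 pixels = 79.876
V = pitch²·Σt = 1.07²·79.876 = 91.450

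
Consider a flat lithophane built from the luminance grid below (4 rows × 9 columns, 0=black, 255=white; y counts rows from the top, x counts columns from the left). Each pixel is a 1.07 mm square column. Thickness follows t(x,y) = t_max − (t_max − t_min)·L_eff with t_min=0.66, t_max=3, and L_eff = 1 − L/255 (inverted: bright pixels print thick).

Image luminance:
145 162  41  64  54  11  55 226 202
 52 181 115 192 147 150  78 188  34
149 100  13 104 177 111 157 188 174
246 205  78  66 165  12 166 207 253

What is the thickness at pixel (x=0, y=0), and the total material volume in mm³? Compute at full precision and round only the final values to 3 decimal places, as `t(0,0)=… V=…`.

span = t_max - t_min = 3 - 0.66 = 2.340
L(0,0) = 145, L_eff = 1 - 145/255 = 0.431373 (inverted)
t(0,0) = 3 - 2.340·0.431373 = 1.991
Σt over all 4·9 pixels = 141516/2125 ≈ 66.5957647
V = pitch²·Σt = 1.07²·141516/2125 = 76.245

t(0,0)=1.991 V=76.245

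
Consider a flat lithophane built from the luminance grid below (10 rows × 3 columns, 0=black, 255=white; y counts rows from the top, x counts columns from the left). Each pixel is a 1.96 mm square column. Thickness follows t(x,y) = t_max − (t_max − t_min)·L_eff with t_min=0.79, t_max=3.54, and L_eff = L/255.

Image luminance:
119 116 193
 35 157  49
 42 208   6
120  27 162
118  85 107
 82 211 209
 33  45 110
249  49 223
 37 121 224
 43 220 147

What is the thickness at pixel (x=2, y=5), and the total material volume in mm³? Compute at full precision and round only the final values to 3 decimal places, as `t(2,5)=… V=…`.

span = t_max - t_min = 3.54 - 0.79 = 2.750
L(2,5) = 209, L_eff = 209/255 = 0.819608
t(2,5) = 3.54 - 2.750·0.819608 = 1.286
Σt over all 10·3 pixels = 69307/1020 ≈ 67.9480392
V = pitch²·Σt = 1.96²·69307/1020 = 261.029

t(2,5)=1.286 V=261.029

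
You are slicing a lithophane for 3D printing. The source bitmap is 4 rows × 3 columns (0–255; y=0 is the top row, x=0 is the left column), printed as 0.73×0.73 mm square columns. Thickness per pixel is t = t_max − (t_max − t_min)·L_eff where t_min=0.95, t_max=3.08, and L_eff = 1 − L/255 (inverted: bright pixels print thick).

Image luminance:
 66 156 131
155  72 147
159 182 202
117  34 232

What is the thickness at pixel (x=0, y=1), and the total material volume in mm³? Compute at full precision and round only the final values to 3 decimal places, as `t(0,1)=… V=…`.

t(0,1)=2.245 V=13.433

span = t_max - t_min = 3.08 - 0.95 = 2.130
L(0,1) = 155, L_eff = 1 - 155/255 = 0.392157 (inverted)
t(0,1) = 3.08 - 2.130·0.392157 = 2.245
Σt over all 4·3 pixels = 214263/8500 ≈ 25.2074118
V = pitch²·Σt = 0.73²·214263/8500 = 13.433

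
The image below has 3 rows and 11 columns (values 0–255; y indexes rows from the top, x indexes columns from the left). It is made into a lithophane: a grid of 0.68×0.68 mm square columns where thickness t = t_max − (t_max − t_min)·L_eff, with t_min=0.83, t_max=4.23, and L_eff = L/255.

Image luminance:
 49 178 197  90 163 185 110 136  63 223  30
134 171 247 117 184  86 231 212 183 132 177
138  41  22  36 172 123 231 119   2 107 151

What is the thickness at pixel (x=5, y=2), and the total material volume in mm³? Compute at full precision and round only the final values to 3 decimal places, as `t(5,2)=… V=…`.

t(5,2)=2.590 V=37.172

span = t_max - t_min = 4.23 - 0.83 = 3.400
L(5,2) = 123, L_eff = 123/255 = 0.482353
t(5,2) = 4.23 - 3.400·0.482353 = 2.590
Σt over all 3·11 pixels = 80.39
V = pitch²·Σt = 0.68²·80.39 = 37.172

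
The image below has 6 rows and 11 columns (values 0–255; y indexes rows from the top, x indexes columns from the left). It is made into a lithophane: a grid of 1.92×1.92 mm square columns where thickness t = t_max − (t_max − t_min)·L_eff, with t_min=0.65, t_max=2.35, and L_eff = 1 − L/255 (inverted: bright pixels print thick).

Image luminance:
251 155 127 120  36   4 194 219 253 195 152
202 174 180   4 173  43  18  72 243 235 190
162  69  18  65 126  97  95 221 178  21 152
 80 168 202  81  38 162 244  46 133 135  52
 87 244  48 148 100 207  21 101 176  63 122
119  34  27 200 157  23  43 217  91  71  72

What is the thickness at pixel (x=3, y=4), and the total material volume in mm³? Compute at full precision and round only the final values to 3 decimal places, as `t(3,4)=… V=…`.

span = t_max - t_min = 2.35 - 0.65 = 1.700
L(3,4) = 148, L_eff = 1 - 148/255 = 0.419608 (inverted)
t(3,4) = 2.35 - 1.700·0.419608 = 1.637
Σt over all 6·11 pixels = 14591/150 ≈ 97.2733333
V = pitch²·Σt = 1.92²·14591/150 = 358.588

t(3,4)=1.637 V=358.588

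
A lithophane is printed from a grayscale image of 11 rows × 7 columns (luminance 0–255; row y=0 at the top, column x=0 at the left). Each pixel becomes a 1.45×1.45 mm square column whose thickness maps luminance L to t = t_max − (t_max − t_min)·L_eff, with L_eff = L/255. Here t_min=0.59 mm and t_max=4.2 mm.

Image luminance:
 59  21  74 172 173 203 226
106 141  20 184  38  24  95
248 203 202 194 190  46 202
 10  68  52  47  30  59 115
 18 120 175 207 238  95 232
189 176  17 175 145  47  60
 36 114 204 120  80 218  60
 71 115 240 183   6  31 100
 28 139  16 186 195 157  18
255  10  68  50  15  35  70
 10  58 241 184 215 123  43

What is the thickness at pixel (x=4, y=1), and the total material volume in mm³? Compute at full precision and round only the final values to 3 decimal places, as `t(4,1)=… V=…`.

t(4,1)=3.662 V=418.316

span = t_max - t_min = 4.2 - 0.59 = 3.610
L(4,1) = 38, L_eff = 38/255 = 0.149020
t(4,1) = 4.2 - 3.610·0.149020 = 3.662
Σt over all 11·7 pixels = 169117/850 ≈ 198.9611765
V = pitch²·Σt = 1.45²·169117/850 = 418.316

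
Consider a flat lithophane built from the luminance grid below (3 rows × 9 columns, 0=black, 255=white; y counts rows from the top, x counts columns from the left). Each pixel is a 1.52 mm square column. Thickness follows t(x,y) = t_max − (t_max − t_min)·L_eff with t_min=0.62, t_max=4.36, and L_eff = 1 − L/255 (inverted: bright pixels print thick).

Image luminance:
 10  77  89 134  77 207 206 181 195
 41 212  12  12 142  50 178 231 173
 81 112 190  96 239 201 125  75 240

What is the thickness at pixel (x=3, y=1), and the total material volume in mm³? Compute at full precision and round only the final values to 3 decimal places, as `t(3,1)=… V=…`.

t(3,1)=0.796 V=160.191

span = t_max - t_min = 4.36 - 0.62 = 3.740
L(3,1) = 12, L_eff = 1 - 12/255 = 0.952941 (inverted)
t(3,1) = 4.36 - 3.740·0.952941 = 0.796
Σt over all 3·9 pixels = 52001/750 ≈ 69.3346667
V = pitch²·Σt = 1.52²·52001/750 = 160.191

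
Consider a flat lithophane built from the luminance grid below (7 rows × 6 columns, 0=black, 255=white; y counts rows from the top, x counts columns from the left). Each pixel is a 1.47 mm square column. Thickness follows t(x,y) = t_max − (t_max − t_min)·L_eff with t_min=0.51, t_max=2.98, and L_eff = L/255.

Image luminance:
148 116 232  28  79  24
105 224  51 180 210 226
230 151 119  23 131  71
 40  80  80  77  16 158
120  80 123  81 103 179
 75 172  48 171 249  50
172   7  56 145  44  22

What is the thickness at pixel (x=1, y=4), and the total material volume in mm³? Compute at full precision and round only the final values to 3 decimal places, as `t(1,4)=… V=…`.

t(1,4)=2.205 V=172.166

span = t_max - t_min = 2.98 - 0.51 = 2.470
L(1,4) = 80, L_eff = 80/255 = 0.313725
t(1,4) = 2.98 - 2.470·0.313725 = 2.205
Σt over all 7·6 pixels = 507917/6375 ≈ 79.6732549
V = pitch²·Σt = 1.47²·507917/6375 = 172.166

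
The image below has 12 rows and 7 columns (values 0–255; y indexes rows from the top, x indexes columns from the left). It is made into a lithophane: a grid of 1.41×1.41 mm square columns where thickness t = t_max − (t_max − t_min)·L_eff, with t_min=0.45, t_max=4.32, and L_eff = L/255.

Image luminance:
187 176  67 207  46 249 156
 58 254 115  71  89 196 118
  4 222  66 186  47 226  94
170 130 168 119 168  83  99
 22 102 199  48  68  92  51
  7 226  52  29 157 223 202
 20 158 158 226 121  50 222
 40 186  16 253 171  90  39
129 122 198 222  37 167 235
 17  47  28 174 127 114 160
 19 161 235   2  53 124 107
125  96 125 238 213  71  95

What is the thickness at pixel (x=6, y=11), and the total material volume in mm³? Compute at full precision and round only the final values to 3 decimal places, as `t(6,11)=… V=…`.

t(6,11)=2.878 V=406.442

span = t_max - t_min = 4.32 - 0.45 = 3.870
L(6,11) = 95, L_eff = 95/255 = 0.372549
t(6,11) = 4.32 - 3.870·0.372549 = 2.878
Σt over all 12·7 pixels = 86886/425 ≈ 204.4376471
V = pitch²·Σt = 1.41²·86886/425 = 406.442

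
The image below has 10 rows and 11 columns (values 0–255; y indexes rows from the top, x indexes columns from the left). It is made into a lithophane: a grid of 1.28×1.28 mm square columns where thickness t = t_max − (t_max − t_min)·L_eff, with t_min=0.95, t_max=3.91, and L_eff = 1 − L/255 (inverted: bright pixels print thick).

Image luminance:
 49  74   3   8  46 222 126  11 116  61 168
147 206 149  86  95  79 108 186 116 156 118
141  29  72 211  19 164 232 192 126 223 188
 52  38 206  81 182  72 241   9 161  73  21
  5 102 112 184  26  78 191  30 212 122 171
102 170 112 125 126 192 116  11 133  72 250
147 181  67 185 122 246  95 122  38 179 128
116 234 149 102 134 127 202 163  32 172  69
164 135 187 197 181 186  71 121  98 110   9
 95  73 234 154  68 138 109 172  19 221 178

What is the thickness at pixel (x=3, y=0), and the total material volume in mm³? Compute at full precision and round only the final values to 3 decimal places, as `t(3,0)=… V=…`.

span = t_max - t_min = 3.91 - 0.95 = 2.960
L(3,0) = 8, L_eff = 1 - 8/255 = 0.968627 (inverted)
t(3,0) = 3.91 - 2.960·0.968627 = 1.043
Σt over all 10·11 pixels = 223357/850 ≈ 262.7729412
V = pitch²·Σt = 1.28²·223357/850 = 430.527

t(3,0)=1.043 V=430.527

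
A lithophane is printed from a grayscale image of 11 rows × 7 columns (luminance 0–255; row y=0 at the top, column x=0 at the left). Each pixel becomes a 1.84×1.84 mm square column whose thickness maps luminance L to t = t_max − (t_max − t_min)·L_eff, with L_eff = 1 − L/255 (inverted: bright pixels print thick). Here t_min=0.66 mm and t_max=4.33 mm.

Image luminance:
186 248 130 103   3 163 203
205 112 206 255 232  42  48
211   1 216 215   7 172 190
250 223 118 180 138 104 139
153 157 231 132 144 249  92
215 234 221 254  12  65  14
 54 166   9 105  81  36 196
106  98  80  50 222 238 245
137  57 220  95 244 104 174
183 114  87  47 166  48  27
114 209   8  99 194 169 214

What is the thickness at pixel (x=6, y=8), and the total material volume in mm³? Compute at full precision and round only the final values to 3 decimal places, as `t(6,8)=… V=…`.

span = t_max - t_min = 4.33 - 0.66 = 3.670
L(6,8) = 174, L_eff = 1 - 174/255 = 0.317647 (inverted)
t(6,8) = 4.33 - 3.670·0.317647 = 3.164
Σt over all 11·7 pixels = 1761611/8500 ≈ 207.2483529
V = pitch²·Σt = 1.84²·1761611/8500 = 701.660

t(6,8)=3.164 V=701.660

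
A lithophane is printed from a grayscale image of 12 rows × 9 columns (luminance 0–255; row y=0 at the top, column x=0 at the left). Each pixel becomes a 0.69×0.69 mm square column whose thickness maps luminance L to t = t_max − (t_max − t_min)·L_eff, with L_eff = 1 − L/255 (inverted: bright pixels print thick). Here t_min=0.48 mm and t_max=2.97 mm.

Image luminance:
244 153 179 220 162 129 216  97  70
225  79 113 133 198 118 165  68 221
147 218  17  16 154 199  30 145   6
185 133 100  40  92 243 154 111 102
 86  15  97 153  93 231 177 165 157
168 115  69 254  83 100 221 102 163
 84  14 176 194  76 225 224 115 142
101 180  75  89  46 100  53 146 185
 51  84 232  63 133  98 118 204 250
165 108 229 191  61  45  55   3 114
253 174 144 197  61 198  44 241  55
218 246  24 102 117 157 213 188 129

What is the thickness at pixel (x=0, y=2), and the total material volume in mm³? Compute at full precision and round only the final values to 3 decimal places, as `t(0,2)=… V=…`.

t(0,2)=1.915 V=92.189

span = t_max - t_min = 2.97 - 0.48 = 2.490
L(0,2) = 147, L_eff = 1 - 147/255 = 0.423529 (inverted)
t(0,2) = 2.97 - 2.490·0.423529 = 1.915
Σt over all 12·9 pixels = 1645883/8500 ≈ 193.6332941
V = pitch²·Σt = 0.69²·1645883/8500 = 92.189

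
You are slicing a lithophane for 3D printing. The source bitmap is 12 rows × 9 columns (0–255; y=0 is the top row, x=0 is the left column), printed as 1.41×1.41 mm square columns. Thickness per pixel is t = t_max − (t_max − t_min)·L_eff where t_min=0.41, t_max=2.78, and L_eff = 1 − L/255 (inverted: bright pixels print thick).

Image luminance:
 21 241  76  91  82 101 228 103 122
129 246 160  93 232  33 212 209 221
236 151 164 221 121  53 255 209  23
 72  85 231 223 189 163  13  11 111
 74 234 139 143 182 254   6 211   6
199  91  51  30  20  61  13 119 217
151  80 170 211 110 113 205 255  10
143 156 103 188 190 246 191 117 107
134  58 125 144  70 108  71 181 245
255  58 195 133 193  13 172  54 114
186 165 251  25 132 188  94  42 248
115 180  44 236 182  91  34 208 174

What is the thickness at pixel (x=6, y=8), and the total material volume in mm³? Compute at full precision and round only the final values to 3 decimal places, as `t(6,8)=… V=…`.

t(6,8)=1.070 V=362.334

span = t_max - t_min = 2.78 - 0.41 = 2.370
L(6,8) = 71, L_eff = 1 - 71/255 = 0.721569 (inverted)
t(6,8) = 2.78 - 2.370·0.721569 = 1.070
Σt over all 12·9 pixels = 309827/1700 ≈ 182.2511765
V = pitch²·Σt = 1.41²·309827/1700 = 362.334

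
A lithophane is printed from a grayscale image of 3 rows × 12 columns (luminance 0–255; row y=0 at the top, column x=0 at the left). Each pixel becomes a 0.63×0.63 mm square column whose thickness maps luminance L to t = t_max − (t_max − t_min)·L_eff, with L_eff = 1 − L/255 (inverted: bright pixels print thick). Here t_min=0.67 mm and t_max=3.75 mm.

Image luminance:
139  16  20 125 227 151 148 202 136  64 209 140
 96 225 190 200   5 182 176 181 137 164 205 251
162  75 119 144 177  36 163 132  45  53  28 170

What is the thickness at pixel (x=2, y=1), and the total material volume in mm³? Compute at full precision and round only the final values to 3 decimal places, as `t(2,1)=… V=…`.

span = t_max - t_min = 3.75 - 0.67 = 3.080
L(2,1) = 190, L_eff = 1 - 190/255 = 0.254902 (inverted)
t(2,1) = 3.75 - 3.080·0.254902 = 2.965
Σt over all 3·12 pixels = 176842/2125 ≈ 83.2197647
V = pitch²·Σt = 0.63²·176842/2125 = 33.030

t(2,1)=2.965 V=33.030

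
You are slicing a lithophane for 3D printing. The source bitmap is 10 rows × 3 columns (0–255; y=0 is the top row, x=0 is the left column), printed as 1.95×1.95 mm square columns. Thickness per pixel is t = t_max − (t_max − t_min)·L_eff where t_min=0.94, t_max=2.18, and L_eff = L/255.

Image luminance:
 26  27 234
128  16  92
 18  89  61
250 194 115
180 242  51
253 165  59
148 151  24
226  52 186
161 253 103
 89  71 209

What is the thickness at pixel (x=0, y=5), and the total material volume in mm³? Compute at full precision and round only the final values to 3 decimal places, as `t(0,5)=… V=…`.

t(0,5)=0.950 V=177.069

span = t_max - t_min = 2.18 - 0.94 = 1.240
L(0,5) = 253, L_eff = 253/255 = 0.992157
t(0,5) = 2.18 - 1.240·0.992157 = 0.950
Σt over all 10·3 pixels = 98954/2125 ≈ 46.5665882
V = pitch²·Σt = 1.95²·98954/2125 = 177.069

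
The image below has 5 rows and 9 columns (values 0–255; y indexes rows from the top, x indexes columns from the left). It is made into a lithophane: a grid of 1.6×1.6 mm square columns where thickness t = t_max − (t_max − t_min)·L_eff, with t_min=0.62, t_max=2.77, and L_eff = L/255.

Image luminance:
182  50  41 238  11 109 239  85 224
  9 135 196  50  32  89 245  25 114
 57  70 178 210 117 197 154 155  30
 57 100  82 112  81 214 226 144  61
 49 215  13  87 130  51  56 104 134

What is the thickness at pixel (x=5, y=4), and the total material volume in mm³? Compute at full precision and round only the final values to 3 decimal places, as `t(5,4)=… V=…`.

t(5,4)=2.340 V=207.772

span = t_max - t_min = 2.77 - 0.62 = 2.150
L(5,4) = 51, L_eff = 51/255 = 0.200000
t(5,4) = 2.77 - 2.150·0.200000 = 2.340
Σt over all 5·9 pixels = 413921/5100 ≈ 81.1609804
V = pitch²·Σt = 1.6²·413921/5100 = 207.772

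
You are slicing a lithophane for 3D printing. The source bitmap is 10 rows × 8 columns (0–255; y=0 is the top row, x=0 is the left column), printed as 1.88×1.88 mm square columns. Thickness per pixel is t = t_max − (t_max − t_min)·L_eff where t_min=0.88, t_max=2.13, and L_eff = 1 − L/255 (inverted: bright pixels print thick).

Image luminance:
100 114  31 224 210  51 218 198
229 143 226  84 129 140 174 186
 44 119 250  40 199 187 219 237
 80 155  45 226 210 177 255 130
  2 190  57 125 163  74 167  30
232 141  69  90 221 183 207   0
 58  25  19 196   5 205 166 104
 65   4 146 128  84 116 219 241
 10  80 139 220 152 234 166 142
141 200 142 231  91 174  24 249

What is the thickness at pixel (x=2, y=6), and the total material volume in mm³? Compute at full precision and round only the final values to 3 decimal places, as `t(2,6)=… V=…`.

t(2,6)=0.973 V=442.122

span = t_max - t_min = 2.13 - 0.88 = 1.250
L(2,6) = 19, L_eff = 1 - 19/255 = 0.925490 (inverted)
t(2,6) = 2.13 - 1.250·0.925490 = 0.973
Σt over all 10·8 pixels = 42531/340 ≈ 125.0911765
V = pitch²·Σt = 1.88²·42531/340 = 442.122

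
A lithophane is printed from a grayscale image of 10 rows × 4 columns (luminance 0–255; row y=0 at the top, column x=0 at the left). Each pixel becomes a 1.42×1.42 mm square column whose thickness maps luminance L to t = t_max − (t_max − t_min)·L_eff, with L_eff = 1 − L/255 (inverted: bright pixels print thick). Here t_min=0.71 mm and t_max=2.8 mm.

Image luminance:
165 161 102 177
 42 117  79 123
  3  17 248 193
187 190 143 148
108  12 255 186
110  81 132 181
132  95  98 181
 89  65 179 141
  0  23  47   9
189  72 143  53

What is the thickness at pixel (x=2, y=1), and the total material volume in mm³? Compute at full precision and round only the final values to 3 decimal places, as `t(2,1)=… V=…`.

span = t_max - t_min = 2.8 - 0.71 = 2.090
L(2,1) = 79, L_eff = 1 - 79/255 = 0.690196 (inverted)
t(2,1) = 2.8 - 2.090·0.690196 = 1.357
Σt over all 10·4 pixels = 425371/6375 ≈ 66.7248627
V = pitch²·Σt = 1.42²·425371/6375 = 134.544

t(2,1)=1.357 V=134.544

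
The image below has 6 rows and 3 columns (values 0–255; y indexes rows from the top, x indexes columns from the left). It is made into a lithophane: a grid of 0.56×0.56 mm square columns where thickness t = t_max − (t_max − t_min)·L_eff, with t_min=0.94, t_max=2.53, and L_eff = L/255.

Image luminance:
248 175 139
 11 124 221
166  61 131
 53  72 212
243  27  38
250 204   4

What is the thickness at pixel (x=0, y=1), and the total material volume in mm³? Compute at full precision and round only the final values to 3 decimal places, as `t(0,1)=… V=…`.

t(0,1)=2.461 V=9.629

span = t_max - t_min = 2.53 - 0.94 = 1.590
L(0,1) = 11, L_eff = 11/255 = 0.043137
t(0,1) = 2.53 - 1.590·0.043137 = 2.461
Σt over all 6·3 pixels = 261003/8500 ≈ 30.7062353
V = pitch²·Σt = 0.56²·261003/8500 = 9.629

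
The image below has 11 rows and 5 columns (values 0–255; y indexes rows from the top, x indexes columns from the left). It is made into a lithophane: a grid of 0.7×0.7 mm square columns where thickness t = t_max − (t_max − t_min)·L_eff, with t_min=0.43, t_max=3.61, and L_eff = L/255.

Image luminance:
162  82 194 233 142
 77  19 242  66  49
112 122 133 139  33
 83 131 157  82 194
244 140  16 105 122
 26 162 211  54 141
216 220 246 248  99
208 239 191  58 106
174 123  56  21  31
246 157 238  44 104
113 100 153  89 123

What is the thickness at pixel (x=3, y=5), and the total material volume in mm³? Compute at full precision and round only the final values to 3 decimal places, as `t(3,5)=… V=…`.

t(3,5)=2.937 V=52.829

span = t_max - t_min = 3.61 - 0.43 = 3.180
L(3,5) = 54, L_eff = 54/255 = 0.211765
t(3,5) = 3.61 - 3.180·0.211765 = 2.937
Σt over all 11·5 pixels = 107.814
V = pitch²·Σt = 0.7²·107.814 = 52.829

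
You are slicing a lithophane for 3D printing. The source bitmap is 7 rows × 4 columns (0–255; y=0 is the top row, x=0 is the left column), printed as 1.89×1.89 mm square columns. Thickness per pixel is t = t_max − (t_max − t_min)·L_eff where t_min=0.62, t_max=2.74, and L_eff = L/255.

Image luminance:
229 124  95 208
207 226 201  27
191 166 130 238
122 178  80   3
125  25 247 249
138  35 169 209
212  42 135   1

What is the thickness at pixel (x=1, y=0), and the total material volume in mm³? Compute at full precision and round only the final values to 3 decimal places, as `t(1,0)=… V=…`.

span = t_max - t_min = 2.74 - 0.62 = 2.120
L(1,0) = 124, L_eff = 124/255 = 0.486275
t(1,0) = 2.74 - 2.120·0.486275 = 1.709
Σt over all 7·4 pixels = 16262/375 ≈ 43.3653333
V = pitch²·Σt = 1.89²·16262/375 = 154.905

t(1,0)=1.709 V=154.905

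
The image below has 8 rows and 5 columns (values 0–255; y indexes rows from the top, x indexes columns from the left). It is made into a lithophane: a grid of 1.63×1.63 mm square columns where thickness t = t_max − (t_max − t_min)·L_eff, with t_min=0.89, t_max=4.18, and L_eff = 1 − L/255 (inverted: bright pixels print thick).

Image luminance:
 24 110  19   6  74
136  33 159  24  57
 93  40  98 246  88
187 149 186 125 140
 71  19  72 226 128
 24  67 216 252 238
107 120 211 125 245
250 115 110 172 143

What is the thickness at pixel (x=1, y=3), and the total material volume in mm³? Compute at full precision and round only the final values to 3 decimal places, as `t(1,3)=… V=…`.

span = t_max - t_min = 4.18 - 0.89 = 3.290
L(1,3) = 149, L_eff = 1 - 149/255 = 0.415686 (inverted)
t(1,3) = 4.18 - 3.290·0.415686 = 2.812
Σt over all 8·5 pixels = 168103/1700 ≈ 98.8841176
V = pitch²·Σt = 1.63²·168103/1700 = 262.725

t(1,3)=2.812 V=262.725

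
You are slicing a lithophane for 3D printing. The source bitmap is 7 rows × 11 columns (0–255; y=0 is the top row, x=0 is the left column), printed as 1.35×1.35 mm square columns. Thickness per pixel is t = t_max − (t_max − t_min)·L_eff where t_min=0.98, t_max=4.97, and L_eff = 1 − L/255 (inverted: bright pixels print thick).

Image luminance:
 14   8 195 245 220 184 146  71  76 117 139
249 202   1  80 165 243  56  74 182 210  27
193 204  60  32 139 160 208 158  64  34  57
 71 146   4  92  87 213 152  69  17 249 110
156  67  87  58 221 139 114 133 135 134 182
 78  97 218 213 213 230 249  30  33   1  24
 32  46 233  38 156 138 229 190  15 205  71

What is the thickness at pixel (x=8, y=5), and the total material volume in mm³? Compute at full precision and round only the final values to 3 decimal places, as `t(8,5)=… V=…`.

span = t_max - t_min = 4.97 - 0.98 = 3.990
L(8,5) = 33, L_eff = 1 - 33/255 = 0.870588 (inverted)
t(8,5) = 4.97 - 3.990·0.870588 = 1.496
Σt over all 7·11 pixels = 225.484
V = pitch²·Σt = 1.35²·225.484 = 410.945

t(8,5)=1.496 V=410.945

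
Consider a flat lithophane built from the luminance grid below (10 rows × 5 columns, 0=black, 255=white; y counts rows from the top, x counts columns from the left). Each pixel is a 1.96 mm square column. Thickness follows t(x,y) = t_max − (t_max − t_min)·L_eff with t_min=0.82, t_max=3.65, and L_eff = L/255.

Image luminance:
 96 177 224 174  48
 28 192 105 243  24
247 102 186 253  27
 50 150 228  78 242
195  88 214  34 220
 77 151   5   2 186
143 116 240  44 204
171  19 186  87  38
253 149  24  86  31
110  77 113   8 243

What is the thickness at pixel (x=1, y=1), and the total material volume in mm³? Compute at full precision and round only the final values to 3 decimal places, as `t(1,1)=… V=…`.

t(1,1)=1.519 V=428.745

span = t_max - t_min = 3.65 - 0.82 = 2.830
L(1,1) = 192, L_eff = 192/255 = 0.752941
t(1,1) = 3.65 - 2.830·0.752941 = 1.519
Σt over all 10·5 pixels = 1422973/12750 ≈ 111.6057255
V = pitch²·Σt = 1.96²·1422973/12750 = 428.745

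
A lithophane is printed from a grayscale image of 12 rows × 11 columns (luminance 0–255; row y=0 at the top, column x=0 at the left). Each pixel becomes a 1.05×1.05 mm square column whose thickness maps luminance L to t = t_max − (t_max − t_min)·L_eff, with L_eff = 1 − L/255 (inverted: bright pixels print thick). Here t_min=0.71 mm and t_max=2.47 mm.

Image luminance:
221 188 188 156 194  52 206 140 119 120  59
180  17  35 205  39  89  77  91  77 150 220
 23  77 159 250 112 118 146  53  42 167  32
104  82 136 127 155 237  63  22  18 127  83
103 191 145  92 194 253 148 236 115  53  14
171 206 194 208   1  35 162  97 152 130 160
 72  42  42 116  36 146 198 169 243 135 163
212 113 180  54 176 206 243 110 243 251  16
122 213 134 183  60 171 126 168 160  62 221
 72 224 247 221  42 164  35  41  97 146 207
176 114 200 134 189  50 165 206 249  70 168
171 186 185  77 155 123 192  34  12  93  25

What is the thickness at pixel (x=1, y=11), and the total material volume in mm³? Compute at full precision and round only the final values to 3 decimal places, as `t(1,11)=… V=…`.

span = t_max - t_min = 2.47 - 0.71 = 1.760
L(1,11) = 186, L_eff = 1 - 186/255 = 0.270588 (inverted)
t(1,11) = 2.47 - 1.760·0.270588 = 1.994
Σt over all 12·11 pixels = 455411/2125 ≈ 214.3110588
V = pitch²·Σt = 1.05²·455411/2125 = 236.278

t(1,11)=1.994 V=236.278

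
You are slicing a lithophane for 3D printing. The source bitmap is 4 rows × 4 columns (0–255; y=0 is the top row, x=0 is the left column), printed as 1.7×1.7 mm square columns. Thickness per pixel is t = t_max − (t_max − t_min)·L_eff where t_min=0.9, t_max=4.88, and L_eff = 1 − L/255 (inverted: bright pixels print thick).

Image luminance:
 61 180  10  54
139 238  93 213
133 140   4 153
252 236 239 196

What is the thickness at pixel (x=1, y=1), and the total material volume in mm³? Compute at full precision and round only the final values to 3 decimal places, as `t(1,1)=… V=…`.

span = t_max - t_min = 4.88 - 0.9 = 3.980
L(1,1) = 238, L_eff = 1 - 238/255 = 0.066667 (inverted)
t(1,1) = 4.88 - 3.980·0.066667 = 4.615
Σt over all 4·4 pixels = 649459/12750 ≈ 50.9379608
V = pitch²·Σt = 1.7²·649459/12750 = 147.211

t(1,1)=4.615 V=147.211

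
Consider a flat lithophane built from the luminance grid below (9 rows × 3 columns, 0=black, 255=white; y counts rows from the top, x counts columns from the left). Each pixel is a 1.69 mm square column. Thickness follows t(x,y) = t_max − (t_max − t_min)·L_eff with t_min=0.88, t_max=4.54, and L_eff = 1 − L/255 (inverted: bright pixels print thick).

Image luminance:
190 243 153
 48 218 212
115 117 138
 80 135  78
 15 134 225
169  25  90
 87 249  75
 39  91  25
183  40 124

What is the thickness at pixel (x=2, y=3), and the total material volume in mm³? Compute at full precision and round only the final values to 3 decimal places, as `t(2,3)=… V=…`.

t(2,3)=2.000 V=203.057

span = t_max - t_min = 4.54 - 0.88 = 3.660
L(2,3) = 78, L_eff = 1 - 78/255 = 0.694118 (inverted)
t(2,3) = 4.54 - 3.660·0.694118 = 2.000
Σt over all 9·3 pixels = 71.096
V = pitch²·Σt = 1.69²·71.096 = 203.057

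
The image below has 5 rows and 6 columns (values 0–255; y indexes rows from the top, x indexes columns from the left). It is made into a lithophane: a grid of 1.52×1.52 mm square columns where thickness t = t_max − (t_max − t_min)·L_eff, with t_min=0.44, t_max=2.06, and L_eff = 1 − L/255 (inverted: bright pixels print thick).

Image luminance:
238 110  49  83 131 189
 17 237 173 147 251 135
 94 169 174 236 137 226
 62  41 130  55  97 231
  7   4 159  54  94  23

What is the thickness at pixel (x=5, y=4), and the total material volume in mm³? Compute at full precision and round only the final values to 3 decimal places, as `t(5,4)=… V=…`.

span = t_max - t_min = 2.06 - 0.44 = 1.620
L(5,4) = 23, L_eff = 1 - 23/255 = 0.909804 (inverted)
t(5,4) = 2.06 - 1.620·0.909804 = 0.586
Σt over all 5·6 pixels = 157431/4250 ≈ 37.0425882
V = pitch²·Σt = 1.52²·157431/4250 = 85.583

t(5,4)=0.586 V=85.583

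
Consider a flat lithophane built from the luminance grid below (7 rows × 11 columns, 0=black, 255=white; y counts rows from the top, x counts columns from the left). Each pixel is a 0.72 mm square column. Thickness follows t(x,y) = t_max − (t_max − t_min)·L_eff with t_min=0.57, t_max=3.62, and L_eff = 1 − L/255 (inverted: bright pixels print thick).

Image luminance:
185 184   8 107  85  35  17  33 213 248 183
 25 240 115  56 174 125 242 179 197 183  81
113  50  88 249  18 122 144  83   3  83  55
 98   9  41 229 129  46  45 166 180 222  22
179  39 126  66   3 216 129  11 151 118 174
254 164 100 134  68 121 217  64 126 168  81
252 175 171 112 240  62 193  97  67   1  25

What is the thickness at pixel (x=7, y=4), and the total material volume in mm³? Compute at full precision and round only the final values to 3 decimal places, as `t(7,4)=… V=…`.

span = t_max - t_min = 3.62 - 0.57 = 3.050
L(7,4) = 11, L_eff = 1 - 11/255 = 0.956863 (inverted)
t(7,4) = 3.62 - 3.050·0.956863 = 0.702
Σt over all 7·11 pixels = 46229/300 ≈ 154.0966667
V = pitch²·Σt = 0.72²·46229/300 = 79.884

t(7,4)=0.702 V=79.884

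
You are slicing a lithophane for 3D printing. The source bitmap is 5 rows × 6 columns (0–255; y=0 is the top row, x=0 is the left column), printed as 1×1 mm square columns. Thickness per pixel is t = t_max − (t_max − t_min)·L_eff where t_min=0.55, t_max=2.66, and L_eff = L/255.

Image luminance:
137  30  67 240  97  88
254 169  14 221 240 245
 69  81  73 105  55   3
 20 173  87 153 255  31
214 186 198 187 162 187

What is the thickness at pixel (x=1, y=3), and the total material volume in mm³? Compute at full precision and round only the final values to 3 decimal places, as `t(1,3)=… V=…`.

t(1,3)=1.229 V=46.363

span = t_max - t_min = 2.66 - 0.55 = 2.110
L(1,3) = 173, L_eff = 173/255 = 0.678431
t(1,3) = 2.66 - 2.110·0.678431 = 1.229
Σt over all 5·6 pixels = 394083/8500 ≈ 46.3627059
V = pitch²·Σt = 1²·394083/8500 = 46.363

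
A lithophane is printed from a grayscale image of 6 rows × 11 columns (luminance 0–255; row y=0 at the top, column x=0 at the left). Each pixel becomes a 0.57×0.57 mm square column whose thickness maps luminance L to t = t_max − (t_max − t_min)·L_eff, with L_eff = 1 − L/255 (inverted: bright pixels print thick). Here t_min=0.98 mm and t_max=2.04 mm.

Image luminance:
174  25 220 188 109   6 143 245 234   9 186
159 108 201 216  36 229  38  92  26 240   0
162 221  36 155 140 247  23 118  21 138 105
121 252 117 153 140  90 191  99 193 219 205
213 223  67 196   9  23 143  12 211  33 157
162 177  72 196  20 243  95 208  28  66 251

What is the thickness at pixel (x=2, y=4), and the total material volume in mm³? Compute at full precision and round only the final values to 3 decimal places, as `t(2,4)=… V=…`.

span = t_max - t_min = 2.04 - 0.98 = 1.060
L(2,4) = 67, L_eff = 1 - 67/255 = 0.737255 (inverted)
t(2,4) = 2.04 - 1.060·0.737255 = 1.259
Σt over all 6·11 pixels = 17239/170 ≈ 101.4058824
V = pitch²·Σt = 0.57²·17239/170 = 32.947

t(2,4)=1.259 V=32.947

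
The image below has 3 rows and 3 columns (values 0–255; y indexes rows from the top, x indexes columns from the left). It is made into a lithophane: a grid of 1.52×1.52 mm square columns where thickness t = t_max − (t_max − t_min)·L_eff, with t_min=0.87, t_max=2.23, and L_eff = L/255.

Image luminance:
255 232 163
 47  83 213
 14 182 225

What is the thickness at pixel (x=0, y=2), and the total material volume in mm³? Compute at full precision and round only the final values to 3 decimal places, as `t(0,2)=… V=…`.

span = t_max - t_min = 2.23 - 0.87 = 1.360
L(0,2) = 14, L_eff = 14/255 = 0.054902
t(0,2) = 2.23 - 1.360·0.054902 = 2.155
Σt over all 3·3 pixels = 18793/1500 ≈ 12.5286667
V = pitch²·Σt = 1.52²·18793/1500 = 28.946

t(0,2)=2.155 V=28.946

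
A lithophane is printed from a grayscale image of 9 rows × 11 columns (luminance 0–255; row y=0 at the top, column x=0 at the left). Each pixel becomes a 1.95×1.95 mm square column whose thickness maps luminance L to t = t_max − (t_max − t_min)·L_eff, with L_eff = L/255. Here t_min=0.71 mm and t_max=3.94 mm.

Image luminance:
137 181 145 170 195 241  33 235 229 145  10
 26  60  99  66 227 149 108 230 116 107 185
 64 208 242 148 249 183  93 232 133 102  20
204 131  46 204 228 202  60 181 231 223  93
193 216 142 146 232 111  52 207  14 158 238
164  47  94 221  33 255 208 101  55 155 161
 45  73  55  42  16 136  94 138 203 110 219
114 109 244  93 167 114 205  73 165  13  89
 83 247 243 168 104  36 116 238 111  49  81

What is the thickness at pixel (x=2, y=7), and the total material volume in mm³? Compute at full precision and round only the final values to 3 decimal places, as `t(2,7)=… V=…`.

t(2,7)=0.849 V=820.116

span = t_max - t_min = 3.94 - 0.71 = 3.230
L(2,7) = 244, L_eff = 244/255 = 0.956863
t(2,7) = 3.94 - 3.230·0.956863 = 0.849
Σt over all 9·11 pixels = 215.678
V = pitch²·Σt = 1.95²·215.678 = 820.116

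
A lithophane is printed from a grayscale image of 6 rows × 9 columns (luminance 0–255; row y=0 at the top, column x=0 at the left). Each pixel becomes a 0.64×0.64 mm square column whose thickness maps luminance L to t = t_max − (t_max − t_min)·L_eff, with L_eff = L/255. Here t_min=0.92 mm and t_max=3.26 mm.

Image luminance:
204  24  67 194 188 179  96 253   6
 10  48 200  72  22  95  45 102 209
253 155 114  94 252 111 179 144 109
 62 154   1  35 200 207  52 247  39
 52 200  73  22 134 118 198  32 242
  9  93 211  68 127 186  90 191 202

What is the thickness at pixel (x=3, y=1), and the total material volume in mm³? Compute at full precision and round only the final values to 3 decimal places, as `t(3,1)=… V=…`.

t(3,1)=2.599 V=47.036

span = t_max - t_min = 3.26 - 0.92 = 2.340
L(3,1) = 72, L_eff = 72/255 = 0.282353
t(3,1) = 3.26 - 2.340·0.282353 = 2.599
Σt over all 6·9 pixels = 48804/425 ≈ 114.8329412
V = pitch²·Σt = 0.64²·48804/425 = 47.036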